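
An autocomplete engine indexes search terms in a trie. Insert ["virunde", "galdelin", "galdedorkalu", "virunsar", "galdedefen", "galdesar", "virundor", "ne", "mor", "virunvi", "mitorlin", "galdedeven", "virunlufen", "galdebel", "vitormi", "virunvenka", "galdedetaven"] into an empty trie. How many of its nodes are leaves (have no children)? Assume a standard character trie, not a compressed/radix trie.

Leaves are exactly the stored words that no other stored word extends.
Those words: "galdebel", "galdedefen", "galdedetaven", "galdedeven", "galdedorkalu", "galdelin", "galdesar", "mitorlin", "mor", "ne", "virunde", "virundor", "virunlufen", "virunsar", "virunvenka", "virunvi", "vitormi"
Leaf count: 17

17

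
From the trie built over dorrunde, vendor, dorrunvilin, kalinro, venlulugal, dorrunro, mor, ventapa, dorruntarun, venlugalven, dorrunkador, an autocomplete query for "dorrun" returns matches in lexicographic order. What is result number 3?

dorrunro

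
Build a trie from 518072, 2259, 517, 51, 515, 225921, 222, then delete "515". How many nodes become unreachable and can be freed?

After clearing the end-marker at "515", prune upward until reaching a node still needed by another word.
The suffix "5" (1 node) is used only by "515"; the node for "51" still has the child "8", so pruning stops there.
Nodes removed: 1

1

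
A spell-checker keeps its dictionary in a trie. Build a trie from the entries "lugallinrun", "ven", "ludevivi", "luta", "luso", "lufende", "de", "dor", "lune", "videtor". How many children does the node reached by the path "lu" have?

6

Walk "lu" from the root, arriving at one node.
Distinct next characters after "lu": d, f, g, n, s, t.
That node has 6 child edges.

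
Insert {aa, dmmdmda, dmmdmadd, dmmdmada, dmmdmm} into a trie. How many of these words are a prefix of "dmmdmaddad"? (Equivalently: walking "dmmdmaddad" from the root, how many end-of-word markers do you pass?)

1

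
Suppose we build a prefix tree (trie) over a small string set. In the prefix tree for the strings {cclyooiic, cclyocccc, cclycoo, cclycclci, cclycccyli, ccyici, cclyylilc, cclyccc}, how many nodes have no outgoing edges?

Leaves are exactly the stored words that no other stored word extends.
Those words: "cclycccyli", "cclycclci", "cclycoo", "cclyocccc", "cclyooiic", "cclyylilc", "ccyici"
Leaf count: 7

7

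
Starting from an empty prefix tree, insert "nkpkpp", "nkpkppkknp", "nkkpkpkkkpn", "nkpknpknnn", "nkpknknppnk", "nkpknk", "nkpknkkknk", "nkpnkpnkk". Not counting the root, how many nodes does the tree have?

Insert word by word; a character creates a node only if that edge doesn't already exist:
  "nkpkpp" → 6 new (n, k, p, k, p, p)
  "nkpkppkknp" → prefix "nkpkpp" already present; 4 new (k, k, n, p)
  "nkkpkpkkkpn" → prefix "nk" already present; 9 new (k, p, k, p, k, k, k, p, n)
  "nkpknpknnn" → prefix "nkpk" already present; 6 new (n, p, k, n, n, n)
  "nkpknknppnk" → prefix "nkpkn" already present; 6 new (k, n, p, p, n, k)
  "nkpknk" → prefix "nkpknk" already present; 0 new (none)
  "nkpknkkknk" → prefix "nkpknk" already present; 4 new (k, k, n, k)
  "nkpnkpnkk" → prefix "nkp" already present; 6 new (n, k, p, n, k, k)
Total nodes = 6 + 4 + 9 + 6 + 6 + 0 + 4 + 6 = 41

41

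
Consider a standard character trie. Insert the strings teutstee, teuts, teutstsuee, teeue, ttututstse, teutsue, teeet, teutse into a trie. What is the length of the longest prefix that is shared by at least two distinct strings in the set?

The deepest shared node is where two words last agree before diverging.
e.g. "teutstee" and "teutstsuee" share the prefix "teutst" of length 6; no pair shares a longer one.
Longest shared-prefix length: 6

6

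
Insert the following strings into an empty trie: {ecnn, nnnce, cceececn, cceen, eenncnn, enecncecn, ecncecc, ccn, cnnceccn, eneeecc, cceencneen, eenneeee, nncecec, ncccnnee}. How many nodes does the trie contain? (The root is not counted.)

69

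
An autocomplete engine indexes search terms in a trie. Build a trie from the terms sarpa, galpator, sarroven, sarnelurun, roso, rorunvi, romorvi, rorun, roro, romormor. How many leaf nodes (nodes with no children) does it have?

Leaves are exactly the stored words that no other stored word extends.
Those words: "galpator", "romormor", "romorvi", "roro", "rorunvi", "roso", "sarnelurun", "sarpa", "sarroven"
Leaf count: 9

9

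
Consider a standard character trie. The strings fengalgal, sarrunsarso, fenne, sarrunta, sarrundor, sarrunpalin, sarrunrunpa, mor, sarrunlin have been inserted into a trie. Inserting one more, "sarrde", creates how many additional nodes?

2

"sarr" is already a path in the trie; the remaining "de" must be added.
So 6 − 4 = 2 new nodes.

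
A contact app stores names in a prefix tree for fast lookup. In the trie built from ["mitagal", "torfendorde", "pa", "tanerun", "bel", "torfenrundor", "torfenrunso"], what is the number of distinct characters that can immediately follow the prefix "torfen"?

2

The children of the "torfen" node are the distinct next characters among strings starting with "torfen".
Distinct next characters after "torfen": d, r.
That node has 2 child edges.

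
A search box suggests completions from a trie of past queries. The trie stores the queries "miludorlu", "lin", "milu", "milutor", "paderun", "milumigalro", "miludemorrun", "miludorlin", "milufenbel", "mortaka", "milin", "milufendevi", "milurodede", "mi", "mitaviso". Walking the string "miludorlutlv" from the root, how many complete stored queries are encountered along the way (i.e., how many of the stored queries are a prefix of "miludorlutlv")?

Walk "miludorlutlv" from the root; an end-of-word marker is hit whenever a stored word is a prefix of "miludorlutlv".
Prefixes of the query that are stored words: "mi", "milu", "miludorlu"
Count: 3

3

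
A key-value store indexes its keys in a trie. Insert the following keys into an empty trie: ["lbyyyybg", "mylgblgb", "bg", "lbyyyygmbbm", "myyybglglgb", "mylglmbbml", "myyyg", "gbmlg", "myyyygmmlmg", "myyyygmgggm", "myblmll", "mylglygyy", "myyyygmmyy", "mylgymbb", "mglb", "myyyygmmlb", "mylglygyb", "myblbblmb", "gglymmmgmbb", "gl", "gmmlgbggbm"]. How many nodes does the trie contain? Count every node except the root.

100

For each word, the new-node count is its length minus the longest prefix already in the trie:
  "lbyyyybg" → 8 new (l, b, y, y, y, y, b, g)
  "mylgblgb" → 8 new (m, y, l, g, b, l, g, b)
  "bg" → 2 new (b, g)
  "lbyyyygmbbm" → prefix "lbyyyy" already present; 5 new (g, m, b, b, m)
  "myyybglglgb" → prefix "my" already present; 9 new (y, y, b, g, l, g, l, g, b)
  "mylglmbbml" → prefix "mylg" already present; 6 new (l, m, b, b, m, l)
  "myyyg" → prefix "myyy" already present; 1 new (g)
  "gbmlg" → 5 new (g, b, m, l, g)
  "myyyygmmlmg" → prefix "myyy" already present; 7 new (y, g, m, m, l, m, g)
  "myyyygmgggm" → prefix "myyyygm" already present; 4 new (g, g, g, m)
  "myblmll" → prefix "my" already present; 5 new (b, l, m, l, l)
  "mylglygyy" → prefix "mylgl" already present; 4 new (y, g, y, y)
  "myyyygmmyy" → prefix "myyyygmm" already present; 2 new (y, y)
  "mylgymbb" → prefix "mylg" already present; 4 new (y, m, b, b)
  "mglb" → prefix "m" already present; 3 new (g, l, b)
  "myyyygmmlb" → prefix "myyyygmml" already present; 1 new (b)
  "mylglygyb" → prefix "mylglygy" already present; 1 new (b)
  "myblbblmb" → prefix "mybl" already present; 5 new (b, b, l, m, b)
  "gglymmmgmbb" → prefix "g" already present; 10 new (g, l, y, m, m, m, g, m, b, b)
  "gl" → prefix "g" already present; 1 new (l)
  "gmmlgbggbm" → prefix "g" already present; 9 new (m, m, l, g, b, g, g, b, m)
Total nodes = 8 + 8 + 2 + 5 + 9 + 6 + 1 + 5 + 7 + 4 + 5 + 4 + 2 + 4 + 3 + 1 + 1 + 5 + 10 + 1 + 9 = 100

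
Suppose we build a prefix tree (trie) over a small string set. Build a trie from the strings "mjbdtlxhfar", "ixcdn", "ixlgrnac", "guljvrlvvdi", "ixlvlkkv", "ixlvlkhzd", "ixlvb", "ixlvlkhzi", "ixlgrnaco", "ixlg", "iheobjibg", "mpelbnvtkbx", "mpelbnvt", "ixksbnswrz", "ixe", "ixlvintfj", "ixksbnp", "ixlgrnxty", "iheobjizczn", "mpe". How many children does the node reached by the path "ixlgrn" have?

2

The children of the "ixlgrn" node are the distinct next characters among strings starting with "ixlgrn".
Characters that immediately follow "ixlgrn" among the stored strings: {a, x}.
That node has 2 child edges.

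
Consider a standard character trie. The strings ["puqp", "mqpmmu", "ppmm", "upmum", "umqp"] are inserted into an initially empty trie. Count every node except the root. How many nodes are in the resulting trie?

21

For each word, the new-node count is its length minus the longest prefix already in the trie:
  "puqp" → 4 new (p, u, q, p)
  "mqpmmu" → 6 new (m, q, p, m, m, u)
  "ppmm" → prefix "p" already present; 3 new (p, m, m)
  "upmum" → 5 new (u, p, m, u, m)
  "umqp" → prefix "u" already present; 3 new (m, q, p)
Total nodes = 4 + 6 + 3 + 5 + 3 = 21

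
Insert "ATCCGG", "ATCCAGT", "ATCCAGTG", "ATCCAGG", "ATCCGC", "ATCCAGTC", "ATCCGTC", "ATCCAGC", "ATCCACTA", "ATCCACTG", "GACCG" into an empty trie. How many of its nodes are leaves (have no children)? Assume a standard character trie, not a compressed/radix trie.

10

Leaves are exactly the stored words that no other stored word extends.
Those words: "ATCCACTA", "ATCCACTG", "ATCCAGC", "ATCCAGG", "ATCCAGTC", "ATCCAGTG", "ATCCGC", "ATCCGG", "ATCCGTC", "GACCG"
Leaf count: 10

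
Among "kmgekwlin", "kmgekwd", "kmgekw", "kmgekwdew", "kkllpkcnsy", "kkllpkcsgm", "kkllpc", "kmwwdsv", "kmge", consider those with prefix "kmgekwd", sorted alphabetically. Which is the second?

kmgekwdew

Words with prefix "kmgekwd", in lexicographic order: "kmgekwd", "kmgekwdew"
The 2nd is kmgekwdew.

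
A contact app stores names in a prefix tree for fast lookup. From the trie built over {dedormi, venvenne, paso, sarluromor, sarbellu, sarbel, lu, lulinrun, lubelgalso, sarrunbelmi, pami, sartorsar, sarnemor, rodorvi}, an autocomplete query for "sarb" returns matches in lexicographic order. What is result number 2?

Words with prefix "sarb", in lexicographic order: "sarbel", "sarbellu"
The 2nd is sarbellu.

sarbellu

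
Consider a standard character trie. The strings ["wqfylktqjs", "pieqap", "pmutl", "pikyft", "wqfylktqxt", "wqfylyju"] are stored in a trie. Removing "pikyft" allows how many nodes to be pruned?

4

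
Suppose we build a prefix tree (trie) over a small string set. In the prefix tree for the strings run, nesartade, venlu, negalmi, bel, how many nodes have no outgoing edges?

5

Leaves are exactly the stored words that no other stored word extends.
Those words: "bel", "negalmi", "nesartade", "run", "venlu"
Leaf count: 5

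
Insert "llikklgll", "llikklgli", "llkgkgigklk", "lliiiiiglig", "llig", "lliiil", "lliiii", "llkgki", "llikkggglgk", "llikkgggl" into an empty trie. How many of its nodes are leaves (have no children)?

8

A leaf is a node with no children — equivalently, the end of a word that is not a proper prefix of any other stored word.
Those words: "llig", "lliiiiiglig", "lliiil", "llikkggglgk", "llikklgli", "llikklgll", "llkgkgigklk", "llkgki"
Leaf count: 8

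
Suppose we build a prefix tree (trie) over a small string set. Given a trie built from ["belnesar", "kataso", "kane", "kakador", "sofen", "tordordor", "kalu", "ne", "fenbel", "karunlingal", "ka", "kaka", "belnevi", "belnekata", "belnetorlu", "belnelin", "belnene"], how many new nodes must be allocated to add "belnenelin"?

The longest prefix of "belnenelin" already in the trie is "belnene" (length 7).
New nodes needed: |"belnenelin"| − 7 = 10 − 7 = 3.

3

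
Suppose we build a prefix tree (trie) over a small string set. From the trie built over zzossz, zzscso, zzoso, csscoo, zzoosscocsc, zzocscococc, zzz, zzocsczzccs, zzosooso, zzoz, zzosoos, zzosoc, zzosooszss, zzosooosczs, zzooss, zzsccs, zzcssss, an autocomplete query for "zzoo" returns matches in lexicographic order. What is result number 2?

zzoosscocsc

DFS of the "zzoo" subtree visits, in order: "zzooss", "zzoosscocsc"
Position 2: zzoosscocsc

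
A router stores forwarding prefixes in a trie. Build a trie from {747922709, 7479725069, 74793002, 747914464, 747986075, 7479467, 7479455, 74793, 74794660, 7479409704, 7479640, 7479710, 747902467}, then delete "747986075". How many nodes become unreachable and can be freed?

5

After clearing the end-marker at "747986075", prune upward until reaching a node still needed by another word.
The suffix "86075" (5 nodes) is used only by "747986075"; the node for "7479" still has the child "2", so pruning stops there.
Nodes removed: 5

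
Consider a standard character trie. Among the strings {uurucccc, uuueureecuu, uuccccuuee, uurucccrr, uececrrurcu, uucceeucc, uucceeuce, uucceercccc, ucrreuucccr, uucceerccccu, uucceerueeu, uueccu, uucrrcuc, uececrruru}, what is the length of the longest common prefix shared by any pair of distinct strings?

11

Look for the deepest trie node that still has at least two words in its subtree.
e.g. "uucceercccc" and "uucceerccccu" share the prefix "uucceercccc" of length 11; no pair shares a longer one.
Longest shared-prefix length: 11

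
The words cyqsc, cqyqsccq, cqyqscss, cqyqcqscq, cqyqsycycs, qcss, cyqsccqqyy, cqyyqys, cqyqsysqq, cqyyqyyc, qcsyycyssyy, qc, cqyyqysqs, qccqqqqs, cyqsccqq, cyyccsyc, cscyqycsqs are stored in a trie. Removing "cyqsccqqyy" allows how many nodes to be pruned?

Walk "cyqsccqqyy" from the leaf back toward the root, removing each node that no remaining word uses.
The suffix "yy" (2 nodes) is used only by "cyqsccqqyy"; "cyqsccqq" is itself a stored word, so pruning stops there.
Nodes removed: 2

2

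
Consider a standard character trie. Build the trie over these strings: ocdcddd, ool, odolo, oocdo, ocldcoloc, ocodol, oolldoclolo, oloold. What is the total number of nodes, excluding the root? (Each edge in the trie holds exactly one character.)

40

For each word, the new-node count is its length minus the longest prefix already in the trie:
  "ocdcddd" → 7 new (o, c, d, c, d, d, d)
  "ool" → prefix "o" already present; 2 new (o, l)
  "odolo" → prefix "o" already present; 4 new (d, o, l, o)
  "oocdo" → prefix "oo" already present; 3 new (c, d, o)
  "ocldcoloc" → prefix "oc" already present; 7 new (l, d, c, o, l, o, c)
  "ocodol" → prefix "oc" already present; 4 new (o, d, o, l)
  "oolldoclolo" → prefix "ool" already present; 8 new (l, d, o, c, l, o, l, o)
  "oloold" → prefix "o" already present; 5 new (l, o, o, l, d)
Total nodes = 7 + 2 + 4 + 3 + 7 + 4 + 8 + 5 = 40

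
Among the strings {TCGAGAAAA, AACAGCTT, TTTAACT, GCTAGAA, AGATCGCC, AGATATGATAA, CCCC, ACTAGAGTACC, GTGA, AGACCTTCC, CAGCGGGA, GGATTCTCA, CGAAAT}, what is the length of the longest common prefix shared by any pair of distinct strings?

4

The deepest shared node is where two words last agree before diverging.
e.g. "AGATATGATAA" and "AGATCGCC" share the prefix "AGAT" of length 4; no pair shares a longer one.
Longest shared-prefix length: 4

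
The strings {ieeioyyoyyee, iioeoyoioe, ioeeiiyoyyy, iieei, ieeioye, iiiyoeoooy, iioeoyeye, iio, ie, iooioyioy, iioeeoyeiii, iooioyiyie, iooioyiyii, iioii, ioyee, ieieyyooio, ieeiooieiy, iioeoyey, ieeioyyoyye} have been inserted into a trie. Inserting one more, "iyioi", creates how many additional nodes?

4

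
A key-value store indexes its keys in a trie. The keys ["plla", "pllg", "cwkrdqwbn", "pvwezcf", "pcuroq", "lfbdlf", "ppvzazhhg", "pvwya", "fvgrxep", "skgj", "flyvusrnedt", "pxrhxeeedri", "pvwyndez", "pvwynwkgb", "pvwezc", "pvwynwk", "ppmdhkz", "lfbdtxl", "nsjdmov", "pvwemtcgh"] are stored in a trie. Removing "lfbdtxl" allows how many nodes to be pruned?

3

A node on "lfbdtxl"'s path can go only if nothing else ends at it or branches off below it.
The suffix "txl" (3 nodes) is used only by "lfbdtxl"; the node for "lfbd" still has the child "l", so pruning stops there.
Nodes removed: 3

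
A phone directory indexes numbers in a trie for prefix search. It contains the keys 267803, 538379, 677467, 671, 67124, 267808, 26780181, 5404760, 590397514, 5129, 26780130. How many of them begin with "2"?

Traverse to the node for "2", then collect every word in that subtree.
Words under "2": 26780130, 26780181, 267803, 267808
Count: 4

4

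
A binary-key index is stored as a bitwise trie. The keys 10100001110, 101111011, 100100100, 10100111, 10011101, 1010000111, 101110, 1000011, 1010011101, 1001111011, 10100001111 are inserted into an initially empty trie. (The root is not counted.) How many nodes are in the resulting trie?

43

Count nodes per top-level branch (shared prefixes stored once):
  '1'-branch (1000011, 100100100, 10011101, 1001111011, 1010000111, 10100001110, 10100001111, 10100111, 1010011101, 101110, 101111011): 43 nodes
Sum: 43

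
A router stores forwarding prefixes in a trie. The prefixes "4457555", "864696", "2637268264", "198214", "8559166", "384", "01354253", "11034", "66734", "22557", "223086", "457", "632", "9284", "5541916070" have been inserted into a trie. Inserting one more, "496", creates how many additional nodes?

2

Walking "496" from the root, the first 1 characters ("4") follow existing edges; "9" is the first miss.
Each of the 2 remaining characters creates one node.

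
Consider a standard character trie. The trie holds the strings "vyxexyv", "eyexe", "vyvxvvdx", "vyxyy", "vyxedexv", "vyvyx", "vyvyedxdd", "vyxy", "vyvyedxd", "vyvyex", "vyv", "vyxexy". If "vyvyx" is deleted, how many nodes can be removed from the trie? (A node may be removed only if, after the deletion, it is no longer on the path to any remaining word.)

Walk "vyvyx" from the leaf back toward the root, removing each node that no remaining word uses.
The suffix "x" (1 node) is used only by "vyvyx"; the node for "vyvy" still has the child "e", so pruning stops there.
Nodes removed: 1

1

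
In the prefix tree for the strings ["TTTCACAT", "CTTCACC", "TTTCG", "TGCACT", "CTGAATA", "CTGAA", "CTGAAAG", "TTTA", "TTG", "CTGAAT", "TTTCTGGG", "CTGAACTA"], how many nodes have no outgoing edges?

10

Leaves are exactly the stored words that no other stored word extends.
Those words: "CTGAAAG", "CTGAACTA", "CTGAATA", "CTTCACC", "TGCACT", "TTG", "TTTA", "TTTCACAT", "TTTCG", "TTTCTGGG"
Leaf count: 10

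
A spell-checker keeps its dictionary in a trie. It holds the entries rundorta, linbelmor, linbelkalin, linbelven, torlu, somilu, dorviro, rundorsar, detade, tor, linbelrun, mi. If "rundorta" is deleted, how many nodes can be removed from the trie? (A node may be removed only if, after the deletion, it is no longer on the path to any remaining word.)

A node on "rundorta"'s path can go only if nothing else ends at it or branches off below it.
The suffix "ta" (2 nodes) is used only by "rundorta"; the node for "rundor" still has the child "s", so pruning stops there.
Nodes removed: 2

2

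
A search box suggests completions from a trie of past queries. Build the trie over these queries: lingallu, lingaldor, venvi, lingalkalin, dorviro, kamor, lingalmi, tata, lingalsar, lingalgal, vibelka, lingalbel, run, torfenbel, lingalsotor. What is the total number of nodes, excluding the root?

69

Insert word by word; a character creates a node only if that edge doesn't already exist:
  "lingallu" → 8 new (l, i, n, g, a, l, l, u)
  "lingaldor" → prefix "lingal" already present; 3 new (d, o, r)
  "venvi" → 5 new (v, e, n, v, i)
  "lingalkalin" → prefix "lingal" already present; 5 new (k, a, l, i, n)
  "dorviro" → 7 new (d, o, r, v, i, r, o)
  "kamor" → 5 new (k, a, m, o, r)
  "lingalmi" → prefix "lingal" already present; 2 new (m, i)
  "tata" → 4 new (t, a, t, a)
  "lingalsar" → prefix "lingal" already present; 3 new (s, a, r)
  "lingalgal" → prefix "lingal" already present; 3 new (g, a, l)
  "vibelka" → prefix "v" already present; 6 new (i, b, e, l, k, a)
  "lingalbel" → prefix "lingal" already present; 3 new (b, e, l)
  "run" → 3 new (r, u, n)
  "torfenbel" → prefix "t" already present; 8 new (o, r, f, e, n, b, e, l)
  "lingalsotor" → prefix "lingals" already present; 4 new (o, t, o, r)
Total nodes = 8 + 3 + 5 + 5 + 7 + 5 + 2 + 4 + 3 + 3 + 6 + 3 + 3 + 8 + 4 = 69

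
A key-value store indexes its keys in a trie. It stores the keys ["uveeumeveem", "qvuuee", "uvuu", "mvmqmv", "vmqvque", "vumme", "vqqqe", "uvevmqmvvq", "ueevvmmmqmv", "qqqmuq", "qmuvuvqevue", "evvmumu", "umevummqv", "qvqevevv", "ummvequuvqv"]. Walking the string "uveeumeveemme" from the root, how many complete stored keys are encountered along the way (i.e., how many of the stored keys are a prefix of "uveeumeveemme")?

Traverse "uveeumeveemme" character by character; count nodes along the way that are marked as word ends.
Prefixes of the query that are stored words: "uveeumeveem"
Count: 1

1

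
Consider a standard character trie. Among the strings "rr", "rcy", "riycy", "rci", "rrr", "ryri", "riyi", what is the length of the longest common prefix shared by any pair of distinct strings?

Look for the deepest trie node that still has at least two words in its subtree.
"riycy" and "riyi" agree on "riy" (3 characters) before diverging; nothing deeper is shared.
Longest shared-prefix length: 3

3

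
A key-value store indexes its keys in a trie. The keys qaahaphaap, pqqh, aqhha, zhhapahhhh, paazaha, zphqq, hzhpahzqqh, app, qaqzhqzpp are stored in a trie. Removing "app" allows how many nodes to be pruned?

A node on "app"'s path can go only if nothing else ends at it or branches off below it.
The suffix "pp" (2 nodes) is used only by "app"; the node for "a" still has the child "q", so pruning stops there.
Nodes removed: 2

2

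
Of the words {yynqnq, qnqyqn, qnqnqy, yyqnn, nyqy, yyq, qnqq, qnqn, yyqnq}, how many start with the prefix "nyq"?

1

Walk to "nyq"; the words in its subtree are exactly those with that prefix.
Words under "nyq": nyqy
Count: 1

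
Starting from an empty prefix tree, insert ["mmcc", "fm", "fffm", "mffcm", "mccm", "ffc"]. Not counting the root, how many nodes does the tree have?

Trace insertions, counting only characters that open a new branch:
  "mmcc" → 4 new (m, m, c, c)
  "fm" → 2 new (f, m)
  "fffm" → prefix "f" already present; 3 new (f, f, m)
  "mffcm" → prefix "m" already present; 4 new (f, f, c, m)
  "mccm" → prefix "m" already present; 3 new (c, c, m)
  "ffc" → prefix "ff" already present; 1 new (c)
Total nodes = 4 + 2 + 3 + 4 + 3 + 1 = 17

17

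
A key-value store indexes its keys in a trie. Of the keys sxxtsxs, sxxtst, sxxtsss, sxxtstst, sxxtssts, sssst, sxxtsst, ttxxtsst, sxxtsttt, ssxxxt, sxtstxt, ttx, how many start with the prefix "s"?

Filter for entries beginning with "s":
Matches: "sssst", "ssxxxt", "sxtstxt", "sxxtsss", "sxxtsst", "sxxtssts", "sxxtst", "sxxtstst", "sxxtsttt", "sxxtsxs"
Count: 10

10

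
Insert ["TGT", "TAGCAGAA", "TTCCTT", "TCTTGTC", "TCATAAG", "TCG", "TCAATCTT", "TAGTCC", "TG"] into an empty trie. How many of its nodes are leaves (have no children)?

A leaf is a node with no children — equivalently, the end of a word that is not a proper prefix of any other stored word.
Those words: "TAGCAGAA", "TAGTCC", "TCAATCTT", "TCATAAG", "TCG", "TCTTGTC", "TGT", "TTCCTT"
Leaf count: 8

8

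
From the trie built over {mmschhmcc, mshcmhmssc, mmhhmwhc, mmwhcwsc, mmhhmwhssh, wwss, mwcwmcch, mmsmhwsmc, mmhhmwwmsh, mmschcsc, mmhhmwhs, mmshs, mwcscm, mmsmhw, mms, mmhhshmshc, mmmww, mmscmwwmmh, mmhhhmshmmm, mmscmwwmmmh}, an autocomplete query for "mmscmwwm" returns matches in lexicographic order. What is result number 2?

mmscmwwmmmh

Words with prefix "mmscmwwm", in lexicographic order: "mmscmwwmmh", "mmscmwwmmmh"
The 2nd is mmscmwwmmmh.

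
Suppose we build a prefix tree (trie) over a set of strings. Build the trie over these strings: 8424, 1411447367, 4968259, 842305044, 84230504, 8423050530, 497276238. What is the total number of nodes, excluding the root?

Insert word by word; a character creates a node only if that edge doesn't already exist:
  "8424" → 4 new (8, 4, 2, 4)
  "1411447367" → 10 new (1, 4, 1, 1, 4, 4, 7, 3, 6, 7)
  "4968259" → 7 new (4, 9, 6, 8, 2, 5, 9)
  "842305044" → prefix "842" already present; 6 new (3, 0, 5, 0, 4, 4)
  "84230504" → prefix "84230504" already present; 0 new (none)
  "8423050530" → prefix "8423050" already present; 3 new (5, 3, 0)
  "497276238" → prefix "49" already present; 7 new (7, 2, 7, 6, 2, 3, 8)
Total nodes = 4 + 10 + 7 + 6 + 0 + 3 + 7 = 37

37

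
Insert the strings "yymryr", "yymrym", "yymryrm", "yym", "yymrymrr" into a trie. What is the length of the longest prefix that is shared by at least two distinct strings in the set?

6

Equivalently: take the maximum, over all pairs, of their longest common prefix length.
e.g. "yymrym" and "yymrymrr" share the prefix "yymrym" of length 6; no pair shares a longer one.
Longest shared-prefix length: 6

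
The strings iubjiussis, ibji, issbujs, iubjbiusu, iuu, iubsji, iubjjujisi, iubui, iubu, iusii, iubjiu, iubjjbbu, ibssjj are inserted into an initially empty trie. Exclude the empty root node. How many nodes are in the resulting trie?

46

For each word, the new-node count is its length minus the longest prefix already in the trie:
  "iubjiussis" → 10 new (i, u, b, j, i, u, s, s, i, s)
  "ibji" → prefix "i" already present; 3 new (b, j, i)
  "issbujs" → prefix "i" already present; 6 new (s, s, b, u, j, s)
  "iubjbiusu" → prefix "iubj" already present; 5 new (b, i, u, s, u)
  "iuu" → prefix "iu" already present; 1 new (u)
  "iubsji" → prefix "iub" already present; 3 new (s, j, i)
  "iubjjujisi" → prefix "iubj" already present; 6 new (j, u, j, i, s, i)
  "iubui" → prefix "iub" already present; 2 new (u, i)
  "iubu" → prefix "iubu" already present; 0 new (none)
  "iusii" → prefix "iu" already present; 3 new (s, i, i)
  "iubjiu" → prefix "iubjiu" already present; 0 new (none)
  "iubjjbbu" → prefix "iubjj" already present; 3 new (b, b, u)
  "ibssjj" → prefix "ib" already present; 4 new (s, s, j, j)
Total nodes = 10 + 3 + 6 + 5 + 1 + 3 + 6 + 2 + 0 + 3 + 0 + 3 + 4 = 46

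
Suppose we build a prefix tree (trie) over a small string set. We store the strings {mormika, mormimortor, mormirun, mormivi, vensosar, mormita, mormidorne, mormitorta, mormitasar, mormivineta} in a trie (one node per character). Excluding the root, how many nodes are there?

Count nodes per top-level branch (shared prefixes stored once):
  'm'-branch (mormidorne, mormika, mormimortor, mormirun, mormita, mormitasar, mormitorta, mormivi, mormivineta): 36 nodes
  'v'-branch (vensosar): 8 nodes
Sum: 44

44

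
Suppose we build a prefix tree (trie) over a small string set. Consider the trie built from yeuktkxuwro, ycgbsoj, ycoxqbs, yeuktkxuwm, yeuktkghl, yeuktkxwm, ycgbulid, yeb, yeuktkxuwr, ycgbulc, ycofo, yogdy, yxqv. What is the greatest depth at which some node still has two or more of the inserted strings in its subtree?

10

The deepest shared node is where two words last agree before diverging.
e.g. "yeuktkxuwr" and "yeuktkxuwro" share the prefix "yeuktkxuwr" of length 10; no pair shares a longer one.
Longest shared-prefix length: 10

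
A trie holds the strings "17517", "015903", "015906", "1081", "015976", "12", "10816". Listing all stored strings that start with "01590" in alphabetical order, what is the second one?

015906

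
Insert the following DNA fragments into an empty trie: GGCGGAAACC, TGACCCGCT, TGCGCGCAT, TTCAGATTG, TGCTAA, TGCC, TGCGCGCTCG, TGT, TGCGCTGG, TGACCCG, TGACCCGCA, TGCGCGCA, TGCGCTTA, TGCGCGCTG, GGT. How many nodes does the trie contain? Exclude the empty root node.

50

For each word, the new-node count is its length minus the longest prefix already in the trie:
  "GGCGGAAACC" → 10 new (G, G, C, G, G, A, A, A, C, C)
  "TGACCCGCT" → 9 new (T, G, A, C, C, C, G, C, T)
  "TGCGCGCAT" → prefix "TG" already present; 7 new (C, G, C, G, C, A, T)
  "TTCAGATTG" → prefix "T" already present; 8 new (T, C, A, G, A, T, T, G)
  "TGCTAA" → prefix "TGC" already present; 3 new (T, A, A)
  "TGCC" → prefix "TGC" already present; 1 new (C)
  "TGCGCGCTCG" → prefix "TGCGCGC" already present; 3 new (T, C, G)
  "TGT" → prefix "TG" already present; 1 new (T)
  "TGCGCTGG" → prefix "TGCGC" already present; 3 new (T, G, G)
  "TGACCCG" → prefix "TGACCCG" already present; 0 new (none)
  "TGACCCGCA" → prefix "TGACCCGC" already present; 1 new (A)
  "TGCGCGCA" → prefix "TGCGCGCA" already present; 0 new (none)
  "TGCGCTTA" → prefix "TGCGCT" already present; 2 new (T, A)
  "TGCGCGCTG" → prefix "TGCGCGCT" already present; 1 new (G)
  "GGT" → prefix "GG" already present; 1 new (T)
Total nodes = 10 + 9 + 7 + 8 + 3 + 1 + 3 + 1 + 3 + 0 + 1 + 0 + 2 + 1 + 1 = 50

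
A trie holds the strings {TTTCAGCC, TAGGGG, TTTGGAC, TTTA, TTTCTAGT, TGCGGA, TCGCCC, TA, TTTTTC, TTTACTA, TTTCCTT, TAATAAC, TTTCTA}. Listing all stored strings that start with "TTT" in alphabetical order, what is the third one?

DFS of the "TTT" subtree visits, in order: "TTTA", "TTTACTA", "TTTCAGCC", "TTTCCTT", "TTTCTA", "TTTCTAGT", "TTTGGAC", "TTTTTC"
Position 3: TTTCAGCC

TTTCAGCC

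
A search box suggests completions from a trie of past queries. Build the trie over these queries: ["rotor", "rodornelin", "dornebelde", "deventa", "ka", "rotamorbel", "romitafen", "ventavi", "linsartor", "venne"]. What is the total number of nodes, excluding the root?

63

Count nodes per top-level branch (shared prefixes stored once):
  'd'-branch (deventa, dornebelde): 16 nodes
  'k'-branch (ka): 2 nodes
  'l'-branch (linsartor): 9 nodes
  'r'-branch (rodornelin, romitafen, rotamorbel, rotor): 27 nodes
  'v'-branch (venne, ventavi): 9 nodes
Sum: 63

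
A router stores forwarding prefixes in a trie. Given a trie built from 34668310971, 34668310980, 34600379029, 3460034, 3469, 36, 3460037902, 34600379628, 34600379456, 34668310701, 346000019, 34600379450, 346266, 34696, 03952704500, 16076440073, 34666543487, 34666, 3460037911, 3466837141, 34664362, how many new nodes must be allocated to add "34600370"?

"3460037" is already a path in the trie; the remaining "0" must be added.
Each of the 1 remaining characters creates one node.

1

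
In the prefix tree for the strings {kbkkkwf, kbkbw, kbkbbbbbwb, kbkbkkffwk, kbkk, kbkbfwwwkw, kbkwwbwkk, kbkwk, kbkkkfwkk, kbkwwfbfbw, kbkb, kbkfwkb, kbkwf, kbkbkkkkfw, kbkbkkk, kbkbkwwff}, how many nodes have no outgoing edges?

Leaves are exactly the stored words that no other stored word extends.
Those words: "kbkbbbbbwb", "kbkbfwwwkw", "kbkbkkffwk", "kbkbkkkkfw", "kbkbkwwff", "kbkbw", "kbkfwkb", "kbkkkfwkk", "kbkkkwf", "kbkwf", "kbkwk", "kbkwwbwkk", "kbkwwfbfbw"
Leaf count: 13

13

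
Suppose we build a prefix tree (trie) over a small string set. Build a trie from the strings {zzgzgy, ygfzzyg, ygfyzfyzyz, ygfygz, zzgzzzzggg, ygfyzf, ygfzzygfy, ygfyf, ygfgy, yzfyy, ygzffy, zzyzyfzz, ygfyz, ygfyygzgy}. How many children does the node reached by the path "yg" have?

Walk "yg" from the root, arriving at one node.
Distinct next characters after "yg": f, z.
That node has 2 child edges.

2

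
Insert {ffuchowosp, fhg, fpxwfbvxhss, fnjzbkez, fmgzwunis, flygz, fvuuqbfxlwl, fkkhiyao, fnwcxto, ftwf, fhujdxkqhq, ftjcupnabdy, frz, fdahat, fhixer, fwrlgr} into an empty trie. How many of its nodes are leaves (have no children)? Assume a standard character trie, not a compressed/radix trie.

16

Leaves are exactly the stored words that no other stored word extends.
Those words: "fdahat", "ffuchowosp", "fhg", "fhixer", "fhujdxkqhq", "fkkhiyao", "flygz", "fmgzwunis", "fnjzbkez", "fnwcxto", "fpxwfbvxhss", "frz", "ftjcupnabdy", "ftwf", "fvuuqbfxlwl", "fwrlgr"
Leaf count: 16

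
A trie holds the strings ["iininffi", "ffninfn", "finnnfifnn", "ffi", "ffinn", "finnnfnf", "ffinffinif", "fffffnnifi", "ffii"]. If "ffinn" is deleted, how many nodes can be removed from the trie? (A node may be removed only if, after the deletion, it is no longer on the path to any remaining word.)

Walk "ffinn" from the leaf back toward the root, removing each node that no remaining word uses.
The suffix "n" (1 node) is used only by "ffinn"; the node for "ffin" still has the child "f", so pruning stops there.
Nodes removed: 1

1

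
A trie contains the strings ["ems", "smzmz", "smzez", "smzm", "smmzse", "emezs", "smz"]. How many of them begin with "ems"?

Filter for entries beginning with "ems":
Words under "ems": ems
Count: 1

1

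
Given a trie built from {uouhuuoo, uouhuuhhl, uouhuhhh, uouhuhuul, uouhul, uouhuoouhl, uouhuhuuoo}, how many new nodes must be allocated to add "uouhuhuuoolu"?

"uouhuhuuoo" is already a path in the trie; the remaining "lu" must be added.
New nodes needed: |"uouhuhuuoolu"| − 10 = 12 − 10 = 2.

2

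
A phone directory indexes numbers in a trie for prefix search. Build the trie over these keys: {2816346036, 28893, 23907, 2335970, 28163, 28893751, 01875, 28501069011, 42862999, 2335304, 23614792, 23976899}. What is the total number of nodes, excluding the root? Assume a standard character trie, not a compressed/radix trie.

61

Count nodes per top-level branch (shared prefixes stored once):
  '0'-branch (01875): 5 nodes
  '2'-branch (2335304, 2335970, 23614792, 23907, 23976899, 28163, 2816346036, 28501069011, 28893, 28893751): 48 nodes
  '4'-branch (42862999): 8 nodes
Sum: 61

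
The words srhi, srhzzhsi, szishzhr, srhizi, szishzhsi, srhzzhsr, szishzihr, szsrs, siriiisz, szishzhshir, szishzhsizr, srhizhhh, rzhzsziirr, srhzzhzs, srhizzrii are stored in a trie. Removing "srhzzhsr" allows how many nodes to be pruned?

Walk "srhzzhsr" from the leaf back toward the root, removing each node that no remaining word uses.
The suffix "r" (1 node) is used only by "srhzzhsr"; the node for "srhzzhs" still has the child "i", so pruning stops there.
Nodes removed: 1

1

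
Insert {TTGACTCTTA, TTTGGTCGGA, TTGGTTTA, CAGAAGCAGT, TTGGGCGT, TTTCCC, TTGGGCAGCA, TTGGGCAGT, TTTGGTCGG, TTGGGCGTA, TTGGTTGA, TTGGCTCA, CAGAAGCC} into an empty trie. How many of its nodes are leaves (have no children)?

Leaves are exactly the stored words that no other stored word extends.
Those words: "CAGAAGCAGT", "CAGAAGCC", "TTGACTCTTA", "TTGGCTCA", "TTGGGCAGCA", "TTGGGCAGT", "TTGGGCGTA", "TTGGTTGA", "TTGGTTTA", "TTTCCC", "TTTGGTCGGA"
Leaf count: 11

11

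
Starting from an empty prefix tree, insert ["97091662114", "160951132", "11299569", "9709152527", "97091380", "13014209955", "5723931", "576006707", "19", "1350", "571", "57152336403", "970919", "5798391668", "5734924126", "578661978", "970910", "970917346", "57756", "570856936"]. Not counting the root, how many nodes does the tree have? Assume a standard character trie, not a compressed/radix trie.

For each word, the new-node count is its length minus the longest prefix already in the trie:
  "97091662114" → 11 new (9, 7, 0, 9, 1, 6, 6, 2, 1, 1, 4)
  "160951132" → 9 new (1, 6, 0, 9, 5, 1, 1, 3, 2)
  "11299569" → prefix "1" already present; 7 new (1, 2, 9, 9, 5, 6, 9)
  "9709152527" → prefix "97091" already present; 5 new (5, 2, 5, 2, 7)
  "97091380" → prefix "97091" already present; 3 new (3, 8, 0)
  "13014209955" → prefix "1" already present; 10 new (3, 0, 1, 4, 2, 0, 9, 9, 5, 5)
  "5723931" → 7 new (5, 7, 2, 3, 9, 3, 1)
  "576006707" → prefix "57" already present; 7 new (6, 0, 0, 6, 7, 0, 7)
  "19" → prefix "1" already present; 1 new (9)
  "1350" → prefix "13" already present; 2 new (5, 0)
  "571" → prefix "57" already present; 1 new (1)
  "57152336403" → prefix "571" already present; 8 new (5, 2, 3, 3, 6, 4, 0, 3)
  "970919" → prefix "97091" already present; 1 new (9)
  "5798391668" → prefix "57" already present; 8 new (9, 8, 3, 9, 1, 6, 6, 8)
  "5734924126" → prefix "57" already present; 8 new (3, 4, 9, 2, 4, 1, 2, 6)
  "578661978" → prefix "57" already present; 7 new (8, 6, 6, 1, 9, 7, 8)
  "970910" → prefix "97091" already present; 1 new (0)
  "970917346" → prefix "97091" already present; 4 new (7, 3, 4, 6)
  "57756" → prefix "57" already present; 3 new (7, 5, 6)
  "570856936" → prefix "57" already present; 7 new (0, 8, 5, 6, 9, 3, 6)
Total nodes = 11 + 9 + 7 + 5 + 3 + 10 + 7 + 7 + 1 + 2 + 1 + 8 + 1 + 8 + 8 + 7 + 1 + 4 + 3 + 7 = 110

110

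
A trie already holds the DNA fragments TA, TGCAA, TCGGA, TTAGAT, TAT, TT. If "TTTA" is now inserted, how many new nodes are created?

Walking "TTTA" from the root, the first 2 characters ("TT") follow existing edges; "T" is the first miss.
New nodes needed: |"TTTA"| − 2 = 4 − 2 = 2.

2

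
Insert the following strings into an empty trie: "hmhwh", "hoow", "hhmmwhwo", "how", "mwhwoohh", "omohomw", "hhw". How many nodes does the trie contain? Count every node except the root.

32

Trace insertions, counting only characters that open a new branch:
  "hmhwh" → 5 new (h, m, h, w, h)
  "hoow" → prefix "h" already present; 3 new (o, o, w)
  "hhmmwhwo" → prefix "h" already present; 7 new (h, m, m, w, h, w, o)
  "how" → prefix "ho" already present; 1 new (w)
  "mwhwoohh" → 8 new (m, w, h, w, o, o, h, h)
  "omohomw" → 7 new (o, m, o, h, o, m, w)
  "hhw" → prefix "hh" already present; 1 new (w)
Total nodes = 5 + 3 + 7 + 1 + 8 + 7 + 1 = 32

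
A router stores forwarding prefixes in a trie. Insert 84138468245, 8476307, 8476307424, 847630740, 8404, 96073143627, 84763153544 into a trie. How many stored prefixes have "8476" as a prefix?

Traverse to the node for "8476", then collect every word in that subtree.
Words under "8476": 8476307, 847630740, 8476307424, 84763153544
Count: 4

4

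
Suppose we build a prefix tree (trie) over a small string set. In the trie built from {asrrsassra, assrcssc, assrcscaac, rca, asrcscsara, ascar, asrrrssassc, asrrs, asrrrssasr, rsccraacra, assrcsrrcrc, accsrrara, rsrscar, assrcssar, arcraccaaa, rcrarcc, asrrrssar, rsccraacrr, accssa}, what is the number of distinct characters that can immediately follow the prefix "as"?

Follow the path "as" to its node, then look at its outgoing edges.
Distinct next characters after "as": c, r, s.
That node has 3 child edges.

3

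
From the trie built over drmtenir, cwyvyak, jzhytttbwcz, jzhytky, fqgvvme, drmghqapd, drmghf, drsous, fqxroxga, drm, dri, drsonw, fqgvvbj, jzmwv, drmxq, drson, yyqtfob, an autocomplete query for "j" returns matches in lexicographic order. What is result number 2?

Filter for "j…" and sort: "jzhytky", "jzhytttbwcz", "jzmwv"
The 2nd is jzhytttbwcz.

jzhytttbwcz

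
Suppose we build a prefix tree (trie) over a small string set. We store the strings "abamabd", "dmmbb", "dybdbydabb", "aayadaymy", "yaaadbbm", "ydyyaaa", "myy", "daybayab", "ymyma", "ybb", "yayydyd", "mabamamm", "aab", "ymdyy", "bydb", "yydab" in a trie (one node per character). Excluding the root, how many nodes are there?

Insert word by word; a character creates a node only if that edge doesn't already exist:
  "abamabd" → 7 new (a, b, a, m, a, b, d)
  "dmmbb" → 5 new (d, m, m, b, b)
  "dybdbydabb" → prefix "d" already present; 9 new (y, b, d, b, y, d, a, b, b)
  "aayadaymy" → prefix "a" already present; 8 new (a, y, a, d, a, y, m, y)
  "yaaadbbm" → 8 new (y, a, a, a, d, b, b, m)
  "ydyyaaa" → prefix "y" already present; 6 new (d, y, y, a, a, a)
  "myy" → 3 new (m, y, y)
  "daybayab" → prefix "d" already present; 7 new (a, y, b, a, y, a, b)
  "ymyma" → prefix "y" already present; 4 new (m, y, m, a)
  "ybb" → prefix "y" already present; 2 new (b, b)
  "yayydyd" → prefix "ya" already present; 5 new (y, y, d, y, d)
  "mabamamm" → prefix "m" already present; 7 new (a, b, a, m, a, m, m)
  "aab" → prefix "aa" already present; 1 new (b)
  "ymdyy" → prefix "ym" already present; 3 new (d, y, y)
  "bydb" → 4 new (b, y, d, b)
  "yydab" → prefix "y" already present; 4 new (y, d, a, b)
Total nodes = 7 + 5 + 9 + 8 + 8 + 6 + 3 + 7 + 4 + 2 + 5 + 7 + 1 + 3 + 4 + 4 = 83

83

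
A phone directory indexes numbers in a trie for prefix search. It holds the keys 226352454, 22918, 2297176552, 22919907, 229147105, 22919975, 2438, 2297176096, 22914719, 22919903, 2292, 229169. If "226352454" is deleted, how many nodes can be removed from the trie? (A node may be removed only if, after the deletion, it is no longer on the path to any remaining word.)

A node on "226352454"'s path can go only if nothing else ends at it or branches off below it.
The suffix "6352454" (7 nodes) is used only by "226352454"; the node for "22" still has the child "9", so pruning stops there.
Nodes removed: 7

7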